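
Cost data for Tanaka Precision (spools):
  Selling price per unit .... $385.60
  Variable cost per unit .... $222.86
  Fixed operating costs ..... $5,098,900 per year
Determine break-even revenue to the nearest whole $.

$12,081,454

Contribution margin per unit = $385.60 − $222.86 = $162.74, a CM ratio of $162.74 ÷ $385.60 = 0.4220.
Break-even revenue = fixed costs × price ÷ CM = $5,098,900 × $385.60 ÷ $162.74 = $12,081,454.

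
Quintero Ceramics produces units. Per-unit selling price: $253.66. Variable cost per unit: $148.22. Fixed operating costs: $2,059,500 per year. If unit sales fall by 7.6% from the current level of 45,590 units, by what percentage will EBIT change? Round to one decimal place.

At 45,590 units, contribution = 45,590 × $105.44 = $4,807,009.60.
Operating income = contribution − fixed costs = $4,807,009.60 − $2,059,500 = $2,747,509.60.
Degree of operating leverage = $4,807,009.60 / $2,747,509.60 = 1.7496.
Operating income changes by 1.7496 × -7.6% = -13.3%.

-13.3%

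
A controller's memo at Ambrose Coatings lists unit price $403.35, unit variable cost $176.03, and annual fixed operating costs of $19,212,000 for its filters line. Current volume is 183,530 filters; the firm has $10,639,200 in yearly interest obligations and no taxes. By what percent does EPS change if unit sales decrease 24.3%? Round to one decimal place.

At 183,530 units, contribution = 183,530 × $227.32 = $41,720,039.60.
EBIT = $41,720,039.60 − $19,212,000 = $22,508,039.60.
After interest of $10,639,200.00, pre-tax earnings = $11,868,839.60.
DCL = total CM / (EBIT − I) = $41,720,039.60 / $11,868,839.60 = 3.5151.
EPS therefore changes by 3.5151 × (-24.3%) = -85.4%.

-85.4%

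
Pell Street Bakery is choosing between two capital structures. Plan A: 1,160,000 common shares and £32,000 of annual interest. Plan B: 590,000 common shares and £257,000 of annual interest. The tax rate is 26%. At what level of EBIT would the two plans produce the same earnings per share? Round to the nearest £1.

£489,895

At indifference, (EBIT − 32,000)(1 − t)/1,160,000 = (EBIT − 257,000)(1 − t)/590,000.
The (1 − t) factor cancels: (EBIT − 32,000) × 590,000 = (EBIT − 257,000) × 1,160,000.
Solving, EBIT = (257,000·1,160,000 − 32,000·590,000) / (1,160,000 − 590,000) = 279,240,000,000 / 570,000 = 489,894.74.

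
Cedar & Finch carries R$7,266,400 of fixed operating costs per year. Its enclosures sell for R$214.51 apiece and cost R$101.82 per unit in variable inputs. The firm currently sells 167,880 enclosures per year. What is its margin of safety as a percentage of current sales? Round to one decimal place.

Unit CM = price − variable cost = R$214.51 − R$101.82 = R$112.69. Break-even units = R$7,266,400 ÷ R$112.69 = 64,481.32; break-even revenue = 64,481.32 × R$214.51 = R$13,831,888.05.
Current sales = 167,880 × R$214.51 = R$36,011,938.80.
Margin of safety = (R$36,011,938.80 − R$13,831,888.05) ÷ R$36,011,938.80 = 61.6%.

61.6%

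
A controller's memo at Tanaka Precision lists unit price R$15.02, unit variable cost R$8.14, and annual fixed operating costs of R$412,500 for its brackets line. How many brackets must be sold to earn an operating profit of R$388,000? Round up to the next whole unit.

116,352 brackets

Each unit contributes R$15.02 − R$8.14 = R$6.88.
Units = (FC + target) / CM = (R$412,500 + R$388,000) / R$6.88 = 116,351.74, so 116,352 brackets.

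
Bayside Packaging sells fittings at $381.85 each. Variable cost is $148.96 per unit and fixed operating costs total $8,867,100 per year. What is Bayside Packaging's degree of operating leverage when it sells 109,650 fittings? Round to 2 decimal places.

Total contribution margin = 109,650 × $232.89 = $25,536,388.50.
Operating income = contribution − fixed costs = $25,536,388.50 − $8,867,100 = $16,669,288.50.
DOL = contribution ÷ EBIT = $25,536,388.50 ÷ $16,669,288.50 = 1.5319.

1.53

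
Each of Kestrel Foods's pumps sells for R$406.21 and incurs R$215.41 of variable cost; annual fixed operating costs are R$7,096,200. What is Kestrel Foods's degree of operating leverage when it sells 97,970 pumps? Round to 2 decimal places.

Contribution at this volume is 97,970 × R$190.80 = R$18,692,676.00.
Subtracting fixed costs: EBIT = R$18,692,676.00 − R$7,096,200 = R$11,596,476.00.
DOL = contribution ÷ EBIT = R$18,692,676.00 ÷ R$11,596,476.00 = 1.6119.

1.61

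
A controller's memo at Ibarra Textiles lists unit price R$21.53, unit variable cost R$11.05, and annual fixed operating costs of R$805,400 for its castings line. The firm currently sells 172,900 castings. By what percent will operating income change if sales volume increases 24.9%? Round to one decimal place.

+44.8%

At 172,900 units, contribution = 172,900 × R$10.48 = R$1,811,992.00.
Subtracting fixed costs: EBIT = R$1,811,992.00 − R$805,400 = R$1,006,592.00.
Degree of operating leverage = R$1,811,992.00 / R$1,006,592.00 = 1.8001.
%ΔEBIT = DOL × %ΔSales = 1.8001 × +24.9% = +44.8%.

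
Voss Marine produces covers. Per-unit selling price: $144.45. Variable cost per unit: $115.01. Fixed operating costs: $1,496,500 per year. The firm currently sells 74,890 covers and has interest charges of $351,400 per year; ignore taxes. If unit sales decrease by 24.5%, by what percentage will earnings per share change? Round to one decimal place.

Contribution at this volume is 74,890 × $29.44 = $2,204,761.60.
Operating income = contribution − fixed costs = $2,204,761.60 − $1,496,500 = $708,261.60.
After interest of $351,400.00, pre-tax earnings = $356,861.60.
DCL = total CM / (EBIT − I) = $2,204,761.60 / $356,861.60 = 6.1782.
EPS therefore changes by 6.1782 × (-24.5%) = -151.4%.

-151.4%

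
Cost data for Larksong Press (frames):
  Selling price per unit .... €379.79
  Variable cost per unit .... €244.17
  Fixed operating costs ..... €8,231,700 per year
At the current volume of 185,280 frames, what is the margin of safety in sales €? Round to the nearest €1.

€47,315,454

Each unit contributes €379.79 − €244.17 = €135.62. Break-even units = €8,231,700 ÷ €135.62 = 60,696.80; break-even revenue = 60,696.80 × €379.79 = €23,052,037.63.
Actual sales revenue = 185,280 × €379.79 = €70,367,491.20.
Margin of safety = €70,367,491.20 − €23,052,037.63 = €47,315,454.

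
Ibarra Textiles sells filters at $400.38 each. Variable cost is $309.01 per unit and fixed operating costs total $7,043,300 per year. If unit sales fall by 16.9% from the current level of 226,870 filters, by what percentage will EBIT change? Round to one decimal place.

Contribution at this volume is 226,870 × $91.37 = $20,729,111.90.
Subtracting fixed costs: EBIT = $20,729,111.90 − $7,043,300 = $13,685,811.90.
Degree of operating leverage = $20,729,111.90 / $13,685,811.90 = 1.5146.
Operating income changes by 1.5146 × -16.9% = -25.6%.

-25.6%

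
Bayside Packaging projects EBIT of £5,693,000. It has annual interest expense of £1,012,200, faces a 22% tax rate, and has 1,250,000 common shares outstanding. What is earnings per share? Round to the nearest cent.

Pre-tax income = £5,693,000 − £1,012,200.00 = £4,680,800.00.
After tax at 22%: net income = £4,680,800.00 × 0.78 = £3,651,024.00.
EPS = £3,651,024.00 ÷ 1,250,000 = £2.92.

£2.92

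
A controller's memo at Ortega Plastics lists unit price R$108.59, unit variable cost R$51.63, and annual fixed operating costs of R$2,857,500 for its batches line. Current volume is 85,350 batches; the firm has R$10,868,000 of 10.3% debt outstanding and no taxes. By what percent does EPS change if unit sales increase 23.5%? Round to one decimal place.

Contribution at this volume is 85,350 × R$56.96 = R$4,861,536.00.
Operating income = contribution − fixed costs = R$4,861,536.00 − R$2,857,500 = R$2,004,036.00.
After interest of R$1,119,404.00, pre-tax earnings = R$884,632.00.
DCL = total CM / (EBIT − I) = R$4,861,536.00 / R$884,632.00 = 5.4955.
%ΔEPS = DCL × %ΔSales = 5.4955 × +23.5% = +129.1%.

+129.1%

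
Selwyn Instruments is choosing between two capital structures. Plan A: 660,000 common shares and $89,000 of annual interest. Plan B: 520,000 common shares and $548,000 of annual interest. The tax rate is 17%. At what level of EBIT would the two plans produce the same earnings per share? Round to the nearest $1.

$2,252,857

Set EPS_A = EPS_B: (EBIT − $89,000)(1 − 0.17) ÷ 660,000 = (EBIT − $548,000)(1 − 0.17) ÷ 520,000.
Cancelling (1 − t) and cross-multiplying: 520,000·(EBIT − 89,000) = 660,000·(EBIT − 548,000).
Solving, EBIT = (548,000·660,000 − 89,000·520,000) / (660,000 − 520,000) = 315,400,000,000 / 140,000 = 2,252,857.14.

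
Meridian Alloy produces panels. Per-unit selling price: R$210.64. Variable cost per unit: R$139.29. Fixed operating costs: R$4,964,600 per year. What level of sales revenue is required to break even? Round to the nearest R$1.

CM per unit = R$210.64 − R$139.29 = R$71.35; CM ratio = R$71.35 / R$210.64 = 0.3387.
Break-even sales = FC ÷ CM ratio = R$4,964,600 × R$210.64 / R$71.35 = R$14,656,529.

R$14,656,529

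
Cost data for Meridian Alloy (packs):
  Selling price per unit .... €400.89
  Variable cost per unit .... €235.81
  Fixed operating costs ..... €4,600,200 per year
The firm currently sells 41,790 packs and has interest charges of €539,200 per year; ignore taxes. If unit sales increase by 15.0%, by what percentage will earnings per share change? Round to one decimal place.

+58.8%

Contribution at this volume is 41,790 × €165.08 = €6,898,693.20.
EBIT = €6,898,693.20 − €4,600,200 = €2,298,493.20.
After interest of €539,200.00, pre-tax earnings = €1,759,293.20.
Degree of combined leverage = contribution ÷ (EBIT − I) = €6,898,693.20 ÷ €1,759,293.20 = 3.9213.
%ΔEPS = DCL × %ΔSales = 3.9213 × +15.0% = +58.8%.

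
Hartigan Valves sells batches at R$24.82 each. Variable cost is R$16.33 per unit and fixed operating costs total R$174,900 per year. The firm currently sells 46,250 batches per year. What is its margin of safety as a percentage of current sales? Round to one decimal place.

55.5%

Unit CM = price − variable cost = R$24.82 − R$16.33 = R$8.49. Break-even units = R$174,900 ÷ R$8.49 = 20,600.71; break-even revenue = 20,600.71 × R$24.82 = R$511,309.54.
Current sales = 46,250 × R$24.82 = R$1,147,925.00.
Margin of safety = (R$1,147,925.00 − R$511,309.54) ÷ R$1,147,925.00 = 55.5%.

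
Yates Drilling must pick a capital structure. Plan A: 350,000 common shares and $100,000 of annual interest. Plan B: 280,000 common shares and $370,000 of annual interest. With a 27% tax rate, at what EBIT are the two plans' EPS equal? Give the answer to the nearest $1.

Set EPS_A = EPS_B: (EBIT − $100,000)(1 − 0.27) ÷ 350,000 = (EBIT − $370,000)(1 − 0.27) ÷ 280,000.
Cancelling (1 − t) and cross-multiplying: 280,000·(EBIT − 100,000) = 350,000·(EBIT − 370,000).
EBIT × (350,000 − 280,000) = 370,000 × 350,000 − 100,000 × 280,000 = 101,500,000,000, so EBIT = 101,500,000,000 ÷ 70,000 = 1,450,000.00.

$1,450,000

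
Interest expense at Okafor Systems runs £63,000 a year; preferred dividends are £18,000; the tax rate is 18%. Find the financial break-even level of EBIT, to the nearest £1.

£84,951

Preferred dividends are paid after tax, so their pre-tax equivalent is £18,000 ÷ (1 − 0.18) = £21,951.22.
Financial break-even EBIT = interest + D_p ÷ (1 − t) = £63,000 + £21,951.22 = £84,951.22.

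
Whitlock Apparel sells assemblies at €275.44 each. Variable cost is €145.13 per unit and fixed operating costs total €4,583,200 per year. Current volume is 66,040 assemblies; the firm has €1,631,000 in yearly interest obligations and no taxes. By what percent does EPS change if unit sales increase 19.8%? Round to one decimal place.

+71.2%

Contribution at this volume is 66,040 × €130.31 = €8,605,672.40.
Subtracting fixed costs: EBIT = €8,605,672.40 − €4,583,200 = €4,022,472.40.
Interest = €1,631,000.00, so EBIT − I = €2,391,472.40.
Degree of combined leverage = contribution ÷ (EBIT − I) = €8,605,672.40 ÷ €2,391,472.40 = 3.5985.
%ΔEPS = DCL × %ΔSales = 3.5985 × +19.8% = +71.2%.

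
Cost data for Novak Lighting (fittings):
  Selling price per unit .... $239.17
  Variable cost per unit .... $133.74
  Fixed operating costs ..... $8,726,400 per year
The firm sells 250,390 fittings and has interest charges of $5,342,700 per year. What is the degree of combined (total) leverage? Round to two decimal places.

Contribution at this volume is 250,390 × $105.43 = $26,398,617.70.
Operating income = contribution − fixed costs = $26,398,617.70 − $8,726,400 = $17,672,217.70. Interest = $5,342,700.00.
DOL = $26,398,617.70 ÷ $17,672,217.70 = 1.4938; DFL = $17,672,217.70 ÷ $12,329,517.70 = 1.4333.
DCL = DOL × DFL = 1.4938 × 1.4333 = 2.1411.

2.14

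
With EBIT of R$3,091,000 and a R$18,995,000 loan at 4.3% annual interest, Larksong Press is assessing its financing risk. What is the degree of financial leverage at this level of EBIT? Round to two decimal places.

1.36

Interest = R$816,785.00.
DFL = EBIT ÷ (EBIT − I) = R$3,091,000 ÷ (R$3,091,000 − R$816,785.00) = R$3,091,000 ÷ R$2,274,215.00 = 1.3592.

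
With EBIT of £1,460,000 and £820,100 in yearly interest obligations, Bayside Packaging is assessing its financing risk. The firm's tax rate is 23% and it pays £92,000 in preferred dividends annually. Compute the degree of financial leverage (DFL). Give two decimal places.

Interest = £820,100.00.
Pre-tax preferred-dividend burden = £92,000 ÷ (1 − 0.23) = £119,480.52.
DFL = EBIT ÷ [EBIT − I − D_p/(1−t)] = £1,460,000 ÷ [£1,460,000 − £820,100.00 − £119,480.52] = £1,460,000 ÷ £520,419.48 = 2.8054.

2.81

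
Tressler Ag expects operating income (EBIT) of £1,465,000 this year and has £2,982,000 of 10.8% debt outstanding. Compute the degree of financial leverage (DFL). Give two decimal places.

1.28

Interest = £322,056.00.
Degree of financial leverage = EBIT / (EBIT − interest) = £1,465,000 / £1,142,944.00 = 1.2818.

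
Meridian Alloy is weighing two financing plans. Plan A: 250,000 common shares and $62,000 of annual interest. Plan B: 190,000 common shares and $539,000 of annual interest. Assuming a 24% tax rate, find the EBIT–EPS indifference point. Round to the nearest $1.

Set EPS_A = EPS_B: (EBIT − $62,000)(1 − 0.24) ÷ 250,000 = (EBIT − $539,000)(1 − 0.24) ÷ 190,000.
Cancelling (1 − t) and cross-multiplying: 190,000·(EBIT − 62,000) = 250,000·(EBIT − 539,000).
Solving, EBIT = (539,000·250,000 − 62,000·190,000) / (250,000 − 190,000) = 122,970,000,000 / 60,000 = 2,049,500.00.

$2,049,500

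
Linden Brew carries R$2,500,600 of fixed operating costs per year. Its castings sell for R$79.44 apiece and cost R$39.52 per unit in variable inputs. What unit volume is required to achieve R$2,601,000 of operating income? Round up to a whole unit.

Unit CM = price − variable cost = R$79.44 − R$39.52 = R$39.92.
Required volume = (fixed costs + target profit) ÷ CM = (R$2,500,600 + R$2,601,000) ÷ R$39.92 = 127,795.59, so 127,796 castings.

127,796 castings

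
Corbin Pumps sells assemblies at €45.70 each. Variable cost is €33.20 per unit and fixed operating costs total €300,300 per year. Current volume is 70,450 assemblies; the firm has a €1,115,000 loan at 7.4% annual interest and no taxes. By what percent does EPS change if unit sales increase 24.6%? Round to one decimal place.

+43.5%

At 70,450 units, contribution = 70,450 × €12.50 = €880,625.00.
EBIT = €880,625.00 − €300,300 = €580,325.00.
After interest of €82,510.00, pre-tax earnings = €497,815.00.
Degree of combined leverage = contribution ÷ (EBIT − I) = €880,625.00 ÷ €497,815.00 = 1.7690.
EPS therefore changes by 1.7690 × (+24.6%) = +43.5%.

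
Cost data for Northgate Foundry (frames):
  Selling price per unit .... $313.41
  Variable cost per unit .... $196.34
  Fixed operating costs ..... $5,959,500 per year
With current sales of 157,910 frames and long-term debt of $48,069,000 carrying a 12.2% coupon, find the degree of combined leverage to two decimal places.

2.77

Total contribution margin = 157,910 × $117.07 = $18,486,523.70.
EBIT = $18,486,523.70 − $5,959,500 = $12,527,023.70. Interest = $5,864,418.00, so EBIT − I = $6,662,605.70.
DCL = contribution ÷ (EBIT − I) = $18,486,523.70 ÷ $6,662,605.70 = 2.7747.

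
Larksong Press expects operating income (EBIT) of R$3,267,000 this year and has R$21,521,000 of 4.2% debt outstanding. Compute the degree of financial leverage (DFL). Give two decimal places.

Interest = R$903,882.00.
DFL = EBIT ÷ (EBIT − I) = R$3,267,000 ÷ (R$3,267,000 − R$903,882.00) = R$3,267,000 ÷ R$2,363,118.00 = 1.3825.

1.38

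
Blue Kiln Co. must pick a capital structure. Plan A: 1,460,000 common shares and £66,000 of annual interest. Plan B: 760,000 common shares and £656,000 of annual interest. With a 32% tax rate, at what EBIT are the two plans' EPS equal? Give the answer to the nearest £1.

At indifference, (EBIT − 66,000)(1 − t)/1,460,000 = (EBIT − 656,000)(1 − t)/760,000.
The (1 − t) factor cancels: (EBIT − 66,000) × 760,000 = (EBIT − 656,000) × 1,460,000.
EBIT × (1,460,000 − 760,000) = 656,000 × 1,460,000 − 66,000 × 760,000 = 907,600,000,000, so EBIT = 907,600,000,000 ÷ 700,000 = 1,296,571.43.

£1,296,571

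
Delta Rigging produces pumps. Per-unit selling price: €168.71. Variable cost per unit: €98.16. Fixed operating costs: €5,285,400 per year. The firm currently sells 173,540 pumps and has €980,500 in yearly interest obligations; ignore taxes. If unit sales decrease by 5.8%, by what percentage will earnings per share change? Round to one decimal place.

-11.9%

Total contribution margin = 173,540 × €70.55 = €12,243,247.00.
Subtracting fixed costs: EBIT = €12,243,247.00 − €5,285,400 = €6,957,847.00.
After interest of €980,500.00, pre-tax earnings = €5,977,347.00.
DCL = total CM / (EBIT − I) = €12,243,247.00 / €5,977,347.00 = 2.0483.
EPS therefore changes by 2.0483 × (-5.8%) = -11.9%.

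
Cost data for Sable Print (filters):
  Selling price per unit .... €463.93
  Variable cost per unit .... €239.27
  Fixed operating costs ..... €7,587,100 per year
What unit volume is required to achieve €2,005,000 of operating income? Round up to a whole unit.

42,697 filters

Unit CM = price − variable cost = €463.93 − €239.27 = €224.66.
Need Q such that Q × €224.66 − €7,587,100 = €2,005,000, i.e. Q = €9,592,100 / €224.66 = 42,696.07 → 42,697.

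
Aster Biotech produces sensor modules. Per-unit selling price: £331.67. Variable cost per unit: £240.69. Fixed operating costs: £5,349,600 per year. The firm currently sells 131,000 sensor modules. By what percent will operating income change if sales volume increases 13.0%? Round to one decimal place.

At 131,000 units, contribution = 131,000 × £90.98 = £11,918,380.00.
Subtracting fixed costs: EBIT = £11,918,380.00 − £5,349,600 = £6,568,780.00.
So DOL = total CM / EBIT = £11,918,380.00 / £6,568,780.00 = 1.8144.
So EBIT moves 1.8144 × (+13.0%) = +23.6%.

+23.6%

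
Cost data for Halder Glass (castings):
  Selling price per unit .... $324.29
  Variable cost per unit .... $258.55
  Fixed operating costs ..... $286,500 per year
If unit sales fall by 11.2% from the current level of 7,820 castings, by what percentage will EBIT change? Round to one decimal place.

Contribution at this volume is 7,820 × $65.74 = $514,086.80.
EBIT = $514,086.80 − $286,500 = $227,586.80.
So DOL = total CM / EBIT = $514,086.80 / $227,586.80 = 2.2589.
Operating income changes by 2.2589 × -11.2% = -25.3%.

-25.3%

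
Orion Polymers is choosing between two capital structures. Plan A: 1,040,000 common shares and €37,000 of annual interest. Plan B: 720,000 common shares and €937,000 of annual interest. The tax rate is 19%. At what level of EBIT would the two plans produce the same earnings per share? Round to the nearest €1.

Set EPS_A = EPS_B: (EBIT − €37,000)(1 − 0.19) ÷ 1,040,000 = (EBIT − €937,000)(1 − 0.19) ÷ 720,000.
The (1 − t) factor cancels: (EBIT − 37,000) × 720,000 = (EBIT − 937,000) × 1,040,000.
EBIT × (1,040,000 − 720,000) = 937,000 × 1,040,000 − 37,000 × 720,000 = 947,840,000,000, so EBIT = 947,840,000,000 ÷ 320,000 = 2,962,000.00.

€2,962,000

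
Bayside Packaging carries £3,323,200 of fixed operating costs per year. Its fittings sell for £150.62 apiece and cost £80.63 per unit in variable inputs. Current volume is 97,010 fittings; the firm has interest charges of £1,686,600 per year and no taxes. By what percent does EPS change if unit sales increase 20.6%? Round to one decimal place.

+78.6%

At 97,010 units, contribution = 97,010 × £69.99 = £6,789,729.90.
Operating income = contribution − fixed costs = £6,789,729.90 − £3,323,200 = £3,466,529.90.
Interest = £1,686,600.00, so EBIT − I = £1,779,929.90.
DCL = total CM / (EBIT − I) = £6,789,729.90 / £1,779,929.90 = 3.8146.
%ΔEPS = DCL × %ΔSales = 3.8146 × +20.6% = +78.6%.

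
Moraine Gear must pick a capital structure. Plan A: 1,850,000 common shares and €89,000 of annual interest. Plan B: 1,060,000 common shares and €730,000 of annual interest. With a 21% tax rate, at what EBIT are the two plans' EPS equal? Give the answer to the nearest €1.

At indifference, (EBIT − 89,000)(1 − t)/1,850,000 = (EBIT − 730,000)(1 − t)/1,060,000.
Cancelling (1 − t) and cross-multiplying: 1,060,000·(EBIT − 89,000) = 1,850,000·(EBIT − 730,000).
EBIT × (1,850,000 − 1,060,000) = 730,000 × 1,850,000 − 89,000 × 1,060,000 = 1,256,160,000,000, so EBIT = 1,256,160,000,000 ÷ 790,000 = 1,590,075.95.

€1,590,076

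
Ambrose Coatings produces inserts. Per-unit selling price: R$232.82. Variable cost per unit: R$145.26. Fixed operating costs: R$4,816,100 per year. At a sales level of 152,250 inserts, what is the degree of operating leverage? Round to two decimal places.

1.57

At 152,250 units, contribution = 152,250 × R$87.56 = R$13,331,010.00.
Operating income = contribution − fixed costs = R$13,331,010.00 − R$4,816,100 = R$8,514,910.00.
So DOL = total CM / EBIT = R$13,331,010.00 / R$8,514,910.00 = 1.5656.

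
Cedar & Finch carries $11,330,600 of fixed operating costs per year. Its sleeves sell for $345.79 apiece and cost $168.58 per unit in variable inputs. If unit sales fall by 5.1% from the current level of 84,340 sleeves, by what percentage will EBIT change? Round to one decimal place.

At 84,340 units, contribution = 84,340 × $177.21 = $14,945,891.40.
Operating income = contribution − fixed costs = $14,945,891.40 − $11,330,600 = $3,615,291.40.
Degree of operating leverage = $14,945,891.40 / $3,615,291.40 = 4.1341.
So EBIT moves 4.1341 × (-5.1%) = -21.1%.

-21.1%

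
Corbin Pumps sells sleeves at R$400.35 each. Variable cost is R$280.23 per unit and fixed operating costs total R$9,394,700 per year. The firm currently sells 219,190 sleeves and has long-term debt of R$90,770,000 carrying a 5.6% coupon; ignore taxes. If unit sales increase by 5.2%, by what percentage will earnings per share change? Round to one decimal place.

+11.6%

Total contribution margin = 219,190 × R$120.12 = R$26,329,102.80.
Subtracting fixed costs: EBIT = R$26,329,102.80 − R$9,394,700 = R$16,934,402.80.
After interest of R$5,083,120.00, pre-tax earnings = R$11,851,282.80.
DCL = total CM / (EBIT − I) = R$26,329,102.80 / R$11,851,282.80 = 2.2216.
EPS therefore changes by 2.2216 × (+5.2%) = +11.6%.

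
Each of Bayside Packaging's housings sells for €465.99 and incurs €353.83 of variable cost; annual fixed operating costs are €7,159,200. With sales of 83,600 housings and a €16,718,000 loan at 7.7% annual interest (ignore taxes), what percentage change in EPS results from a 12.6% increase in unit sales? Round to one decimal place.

+127.0%

Contribution at this volume is 83,600 × €112.16 = €9,376,576.00.
Subtracting fixed costs: EBIT = €9,376,576.00 − €7,159,200 = €2,217,376.00.
Interest = €1,287,286.00, so EBIT − I = €930,090.00.
DCL = total CM / (EBIT − I) = €9,376,576.00 / €930,090.00 = 10.0814.
%ΔEPS = DCL × %ΔSales = 10.0814 × +12.6% = +127.0%.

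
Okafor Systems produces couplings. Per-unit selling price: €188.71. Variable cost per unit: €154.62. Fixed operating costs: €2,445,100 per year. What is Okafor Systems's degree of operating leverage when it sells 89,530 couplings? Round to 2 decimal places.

At 89,530 units, contribution = 89,530 × €34.09 = €3,052,077.70.
Operating income = contribution − fixed costs = €3,052,077.70 − €2,445,100 = €606,977.70.
DOL = contribution ÷ EBIT = €3,052,077.70 ÷ €606,977.70 = 5.0283.

5.03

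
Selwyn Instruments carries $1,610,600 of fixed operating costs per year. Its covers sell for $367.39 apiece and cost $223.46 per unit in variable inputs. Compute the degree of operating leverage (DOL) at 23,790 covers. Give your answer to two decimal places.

At 23,790 units, contribution = 23,790 × $143.93 = $3,424,094.70.
EBIT = $3,424,094.70 − $1,610,600 = $1,813,494.70.
Degree of operating leverage = $3,424,094.70 / $1,813,494.70 = 1.8881.

1.89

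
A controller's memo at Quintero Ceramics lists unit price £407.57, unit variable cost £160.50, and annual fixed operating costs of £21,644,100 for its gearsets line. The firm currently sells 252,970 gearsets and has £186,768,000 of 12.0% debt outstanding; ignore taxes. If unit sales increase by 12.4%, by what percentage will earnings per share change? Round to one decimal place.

At 252,970 units, contribution = 252,970 × £247.07 = £62,501,297.90.
Operating income = contribution − fixed costs = £62,501,297.90 − £21,644,100 = £40,857,197.90.
Interest = £22,412,160.00, so EBIT − I = £18,445,037.90.
DCL = total CM / (EBIT − I) = £62,501,297.90 / £18,445,037.90 = 3.3885.
%ΔEPS = DCL × %ΔSales = 3.3885 × +12.4% = +42.0%.

+42.0%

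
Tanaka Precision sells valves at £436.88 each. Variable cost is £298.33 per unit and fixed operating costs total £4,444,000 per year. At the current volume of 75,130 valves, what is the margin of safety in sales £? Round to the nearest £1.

Each unit contributes £436.88 − £298.33 = £138.55. Break-even units = £4,444,000 ÷ £138.55 = 32,075.06; break-even revenue = 32,075.06 × £436.88 = £14,012,953.59.
Current sales = 75,130 × £436.88 = £32,822,794.40.
Margin of safety = £32,822,794.40 − £14,012,953.59 = £18,809,841.

£18,809,841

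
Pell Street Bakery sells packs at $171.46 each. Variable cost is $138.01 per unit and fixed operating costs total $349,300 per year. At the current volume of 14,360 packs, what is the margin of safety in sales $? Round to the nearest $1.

$671,703

Contribution margin per unit = $171.46 − $138.01 = $33.45. Break-even units = $349,300 ÷ $33.45 = 10,442.45; break-even revenue = 10,442.45 × $171.46 = $1,790,462.72.
Actual sales revenue = 14,360 × $171.46 = $2,462,165.60.
Margin of safety = $2,462,165.60 − $1,790,462.72 = $671,703.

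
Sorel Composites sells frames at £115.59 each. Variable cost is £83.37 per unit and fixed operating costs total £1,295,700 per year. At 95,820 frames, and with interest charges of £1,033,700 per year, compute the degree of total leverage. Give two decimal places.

At 95,820 units, contribution = 95,820 × £32.22 = £3,087,320.40.
EBIT = £3,087,320.40 − £1,295,700 = £1,791,620.40. Interest = £1,033,700.00.
DOL = £3,087,320.40 ÷ £1,791,620.40 = 1.7232; DFL = £1,791,620.40 ÷ £757,920.40 = 2.3639.
DCL = DOL × DFL = 1.7232 × 2.3639 = 4.0735.

4.07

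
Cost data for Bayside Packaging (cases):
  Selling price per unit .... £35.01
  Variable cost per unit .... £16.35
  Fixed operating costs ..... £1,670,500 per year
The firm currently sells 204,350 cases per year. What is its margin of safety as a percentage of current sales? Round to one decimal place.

Each unit contributes £35.01 − £16.35 = £18.66. Break-even units = £1,670,500 ÷ £18.66 = 89,523.04; break-even revenue = 89,523.04 × £35.01 = £3,134,201.77.
Actual sales revenue = 204,350 × £35.01 = £7,154,293.50.
Margin of safety = (£7,154,293.50 − £3,134,201.77) ÷ £7,154,293.50 = 56.2%.

56.2%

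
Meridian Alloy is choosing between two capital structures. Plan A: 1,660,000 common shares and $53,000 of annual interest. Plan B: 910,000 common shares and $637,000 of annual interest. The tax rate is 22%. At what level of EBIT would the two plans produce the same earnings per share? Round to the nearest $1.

Set EPS_A = EPS_B: (EBIT − $53,000)(1 − 0.22) ÷ 1,660,000 = (EBIT − $637,000)(1 − 0.22) ÷ 910,000.
The (1 − t) factor cancels: (EBIT − 53,000) × 910,000 = (EBIT − 637,000) × 1,660,000.
Solving, EBIT = (637,000·1,660,000 − 53,000·910,000) / (1,660,000 − 910,000) = 1,009,190,000,000 / 750,000 = 1,345,586.67.

$1,345,587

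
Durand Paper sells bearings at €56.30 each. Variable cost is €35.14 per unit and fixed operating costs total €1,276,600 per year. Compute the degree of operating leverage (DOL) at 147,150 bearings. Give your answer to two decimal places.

Contribution at this volume is 147,150 × €21.16 = €3,113,694.00.
Subtracting fixed costs: EBIT = €3,113,694.00 − €1,276,600 = €1,837,094.00.
DOL = contribution ÷ EBIT = €3,113,694.00 ÷ €1,837,094.00 = 1.6949.

1.69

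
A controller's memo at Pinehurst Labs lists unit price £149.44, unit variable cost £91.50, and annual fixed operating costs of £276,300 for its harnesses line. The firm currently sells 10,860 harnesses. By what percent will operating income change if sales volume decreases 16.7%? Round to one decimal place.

At 10,860 units, contribution = 10,860 × £57.94 = £629,228.40.
Subtracting fixed costs: EBIT = £629,228.40 − £276,300 = £352,928.40.
So DOL = total CM / EBIT = £629,228.40 / £352,928.40 = 1.7829.
%ΔEBIT = DOL × %ΔSales = 1.7829 × -16.7% = -29.8%.

-29.8%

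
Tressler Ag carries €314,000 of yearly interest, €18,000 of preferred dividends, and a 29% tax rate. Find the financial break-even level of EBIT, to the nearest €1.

€339,352

Preferred dividends are paid after tax, so their pre-tax equivalent is €18,000 ÷ (1 − 0.29) = €25,352.11.
Financial break-even EBIT = interest + D_p ÷ (1 − t) = €314,000 + €25,352.11 = €339,352.11.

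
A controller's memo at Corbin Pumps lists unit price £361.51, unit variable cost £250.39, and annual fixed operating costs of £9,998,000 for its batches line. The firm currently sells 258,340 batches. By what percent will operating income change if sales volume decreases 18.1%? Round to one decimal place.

Total contribution margin = 258,340 × £111.12 = £28,706,740.80.
Subtracting fixed costs: EBIT = £28,706,740.80 − £9,998,000 = £18,708,740.80.
So DOL = total CM / EBIT = £28,706,740.80 / £18,708,740.80 = 1.5344.
So EBIT moves 1.5344 × (-18.1%) = -27.8%.

-27.8%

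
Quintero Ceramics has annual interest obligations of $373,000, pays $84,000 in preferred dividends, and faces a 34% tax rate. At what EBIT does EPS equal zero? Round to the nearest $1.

Preferred dividends are paid after tax, so their pre-tax equivalent is $84,000 ÷ (1 − 0.34) = $127,272.73.
Financial break-even EBIT = interest + D_p ÷ (1 − t) = $373,000 + $127,272.73 = $500,272.73.

$500,273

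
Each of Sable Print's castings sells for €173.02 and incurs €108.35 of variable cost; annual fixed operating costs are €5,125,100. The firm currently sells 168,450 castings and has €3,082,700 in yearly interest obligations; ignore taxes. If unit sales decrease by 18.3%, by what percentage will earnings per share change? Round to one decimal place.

At 168,450 units, contribution = 168,450 × €64.67 = €10,893,661.50.
Operating income = contribution − fixed costs = €10,893,661.50 − €5,125,100 = €5,768,561.50.
Interest = €3,082,700.00, so EBIT − I = €2,685,861.50.
Degree of combined leverage = contribution ÷ (EBIT − I) = €10,893,661.50 ÷ €2,685,861.50 = 4.0559.
%ΔEPS = DCL × %ΔSales = 4.0559 × -18.3% = -74.2%.

-74.2%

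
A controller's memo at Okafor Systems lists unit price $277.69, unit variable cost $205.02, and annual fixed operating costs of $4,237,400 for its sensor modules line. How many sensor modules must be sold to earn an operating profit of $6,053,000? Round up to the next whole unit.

141,605 sensor modules

Contribution margin per unit = $277.69 − $205.02 = $72.67.
Units = (FC + target) / CM = ($4,237,400 + $6,053,000) / $72.67 = 141,604.51, so 141,605 sensor modules.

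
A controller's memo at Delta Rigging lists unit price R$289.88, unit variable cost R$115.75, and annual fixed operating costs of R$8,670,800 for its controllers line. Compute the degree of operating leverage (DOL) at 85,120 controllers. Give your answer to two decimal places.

2.41

Total contribution margin = 85,120 × R$174.13 = R$14,821,945.60.
Operating income = contribution − fixed costs = R$14,821,945.60 − R$8,670,800 = R$6,151,145.60.
DOL = contribution ÷ EBIT = R$14,821,945.60 ÷ R$6,151,145.60 = 2.4096.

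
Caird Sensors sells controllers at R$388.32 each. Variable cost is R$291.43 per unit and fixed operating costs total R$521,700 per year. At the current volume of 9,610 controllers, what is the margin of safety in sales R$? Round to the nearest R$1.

Each unit contributes R$388.32 − R$291.43 = R$96.89. Break-even units = R$521,700 ÷ R$96.89 = 5,384.46; break-even revenue = 5,384.46 × R$388.32 = R$2,090,892.19.
Actual sales revenue = 9,610 × R$388.32 = R$3,731,755.20.
Margin of safety = R$3,731,755.20 − R$2,090,892.19 = R$1,640,863.

R$1,640,863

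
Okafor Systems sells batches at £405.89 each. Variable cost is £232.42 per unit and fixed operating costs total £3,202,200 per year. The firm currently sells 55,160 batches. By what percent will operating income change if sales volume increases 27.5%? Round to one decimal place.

At 55,160 units, contribution = 55,160 × £173.47 = £9,568,605.20.
EBIT = £9,568,605.20 − £3,202,200 = £6,366,405.20.
Degree of operating leverage = £9,568,605.20 / £6,366,405.20 = 1.5030.
Operating income changes by 1.5030 × +27.5% = +41.3%.

+41.3%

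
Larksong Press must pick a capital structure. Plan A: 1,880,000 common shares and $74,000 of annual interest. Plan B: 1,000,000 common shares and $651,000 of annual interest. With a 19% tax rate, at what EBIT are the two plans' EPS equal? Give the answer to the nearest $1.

At indifference, (EBIT − 74,000)(1 − t)/1,880,000 = (EBIT − 651,000)(1 − t)/1,000,000.
Cancelling (1 − t) and cross-multiplying: 1,000,000·(EBIT − 74,000) = 1,880,000·(EBIT − 651,000).
EBIT × (1,880,000 − 1,000,000) = 651,000 × 1,880,000 − 74,000 × 1,000,000 = 1,149,880,000,000, so EBIT = 1,149,880,000,000 ÷ 880,000 = 1,306,681.82.

$1,306,682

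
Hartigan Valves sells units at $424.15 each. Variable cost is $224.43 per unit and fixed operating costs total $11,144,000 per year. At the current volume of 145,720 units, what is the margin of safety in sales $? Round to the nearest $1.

Unit CM = price − variable cost = $424.15 − $224.43 = $199.72. Break-even units = $11,144,000 ÷ $199.72 = 55,798.12; break-even revenue = 55,798.12 × $424.15 = $23,666,771.48.
Actual sales revenue = 145,720 × $424.15 = $61,807,138.00.
Margin of safety = $61,807,138.00 − $23,666,771.48 = $38,140,367.

$38,140,367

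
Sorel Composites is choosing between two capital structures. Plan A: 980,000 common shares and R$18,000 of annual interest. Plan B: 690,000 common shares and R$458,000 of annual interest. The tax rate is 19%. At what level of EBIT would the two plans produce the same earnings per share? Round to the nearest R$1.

Set EPS_A = EPS_B: (EBIT − R$18,000)(1 − 0.19) ÷ 980,000 = (EBIT − R$458,000)(1 − 0.19) ÷ 690,000.
Cancelling (1 − t) and cross-multiplying: 690,000·(EBIT − 18,000) = 980,000·(EBIT − 458,000).
Solving, EBIT = (458,000·980,000 − 18,000·690,000) / (980,000 − 690,000) = 436,420,000,000 / 290,000 = 1,504,896.55.

R$1,504,897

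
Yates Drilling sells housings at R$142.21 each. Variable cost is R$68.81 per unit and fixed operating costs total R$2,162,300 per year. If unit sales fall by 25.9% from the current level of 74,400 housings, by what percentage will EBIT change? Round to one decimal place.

Total contribution margin = 74,400 × R$73.40 = R$5,460,960.00.
Operating income = contribution − fixed costs = R$5,460,960.00 − R$2,162,300 = R$3,298,660.00.
Degree of operating leverage = R$5,460,960.00 / R$3,298,660.00 = 1.6555.
So EBIT moves 1.6555 × (-25.9%) = -42.9%.

-42.9%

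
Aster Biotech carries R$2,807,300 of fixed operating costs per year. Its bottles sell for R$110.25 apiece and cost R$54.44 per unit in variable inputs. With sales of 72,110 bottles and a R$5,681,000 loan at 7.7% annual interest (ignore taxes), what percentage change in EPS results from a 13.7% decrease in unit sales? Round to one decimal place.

-70.7%

At 72,110 units, contribution = 72,110 × R$55.81 = R$4,024,459.10.
Operating income = contribution − fixed costs = R$4,024,459.10 − R$2,807,300 = R$1,217,159.10.
Interest = R$437,437.00, so EBIT − I = R$779,722.10.
DCL = total CM / (EBIT − I) = R$4,024,459.10 / R$779,722.10 = 5.1614.
%ΔEPS = DCL × %ΔSales = 5.1614 × -13.7% = -70.7%.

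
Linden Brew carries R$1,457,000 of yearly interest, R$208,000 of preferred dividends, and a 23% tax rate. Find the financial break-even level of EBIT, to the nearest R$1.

Preferred dividends are paid after tax, so their pre-tax equivalent is R$208,000 ÷ (1 − 0.23) = R$270,129.87.
EPS = 0 when EBIT covers interest plus the pre-tax preferred burden: R$1,457,000 + R$270,129.87 = R$1,727,129.87.

R$1,727,130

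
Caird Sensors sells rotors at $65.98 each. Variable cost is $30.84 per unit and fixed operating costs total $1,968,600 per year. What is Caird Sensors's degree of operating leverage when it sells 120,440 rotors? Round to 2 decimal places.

1.87

Total contribution margin = 120,440 × $35.14 = $4,232,261.60.
Subtracting fixed costs: EBIT = $4,232,261.60 − $1,968,600 = $2,263,661.60.
So DOL = total CM / EBIT = $4,232,261.60 / $2,263,661.60 = 1.8697.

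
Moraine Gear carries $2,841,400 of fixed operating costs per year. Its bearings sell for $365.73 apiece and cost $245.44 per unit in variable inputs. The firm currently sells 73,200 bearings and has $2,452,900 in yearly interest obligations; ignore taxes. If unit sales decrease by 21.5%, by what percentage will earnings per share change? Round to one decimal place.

Total contribution margin = 73,200 × $120.29 = $8,805,228.00.
Operating income = contribution − fixed costs = $8,805,228.00 − $2,841,400 = $5,963,828.00.
Interest = $2,452,900.00, so EBIT − I = $3,510,928.00.
DCL = total CM / (EBIT − I) = $8,805,228.00 / $3,510,928.00 = 2.5079.
%ΔEPS = DCL × %ΔSales = 2.5079 × -21.5% = -53.9%.

-53.9%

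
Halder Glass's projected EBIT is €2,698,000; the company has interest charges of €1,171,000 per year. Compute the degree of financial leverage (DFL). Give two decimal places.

1.77

Interest = €1,171,000.00.
Degree of financial leverage = EBIT / (EBIT − interest) = €2,698,000 / €1,527,000.00 = 1.7669.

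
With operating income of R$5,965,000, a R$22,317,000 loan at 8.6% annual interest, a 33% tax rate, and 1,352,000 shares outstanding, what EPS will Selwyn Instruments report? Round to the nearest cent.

R$2.00

Interest = R$1,919,262.00, so EBT = R$5,965,000 − R$1,919,262.00 = R$4,045,738.00.
Net income = R$4,045,738.00 × (1 − 0.33) = R$2,710,644.46.
Per share: R$2,710,644.46 / 1,352,000 shares = R$2.00.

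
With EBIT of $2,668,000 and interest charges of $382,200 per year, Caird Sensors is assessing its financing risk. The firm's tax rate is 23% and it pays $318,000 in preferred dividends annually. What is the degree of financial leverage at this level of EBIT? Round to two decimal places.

Annual interest charges come to $382,200.00.
Pre-tax preferred-dividend burden = $318,000 ÷ (1 − 0.23) = $412,987.01.
DFL = EBIT ÷ [EBIT − I − D_p/(1−t)] = $2,668,000 ÷ [$2,668,000 − $382,200.00 − $412,987.01] = $2,668,000 ÷ $1,872,812.99 = 1.4246.

1.42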